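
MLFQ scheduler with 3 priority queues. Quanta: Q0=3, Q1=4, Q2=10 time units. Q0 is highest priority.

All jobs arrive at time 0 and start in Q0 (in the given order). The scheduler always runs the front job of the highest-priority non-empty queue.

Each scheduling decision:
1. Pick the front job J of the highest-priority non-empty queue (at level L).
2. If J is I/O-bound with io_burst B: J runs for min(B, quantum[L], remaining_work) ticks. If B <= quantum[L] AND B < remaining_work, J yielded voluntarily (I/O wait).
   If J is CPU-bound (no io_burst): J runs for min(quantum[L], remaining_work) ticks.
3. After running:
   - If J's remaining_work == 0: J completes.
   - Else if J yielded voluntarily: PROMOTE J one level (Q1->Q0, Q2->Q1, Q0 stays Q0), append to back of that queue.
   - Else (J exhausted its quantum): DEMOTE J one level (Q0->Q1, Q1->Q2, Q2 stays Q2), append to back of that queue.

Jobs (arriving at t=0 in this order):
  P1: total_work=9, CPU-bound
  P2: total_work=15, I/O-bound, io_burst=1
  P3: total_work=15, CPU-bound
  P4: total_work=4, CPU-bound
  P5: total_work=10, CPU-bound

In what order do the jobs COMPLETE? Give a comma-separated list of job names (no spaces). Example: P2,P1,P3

Answer: P2,P4,P1,P3,P5

Derivation:
t=0-3: P1@Q0 runs 3, rem=6, quantum used, demote→Q1. Q0=[P2,P3,P4,P5] Q1=[P1] Q2=[]
t=3-4: P2@Q0 runs 1, rem=14, I/O yield, promote→Q0. Q0=[P3,P4,P5,P2] Q1=[P1] Q2=[]
t=4-7: P3@Q0 runs 3, rem=12, quantum used, demote→Q1. Q0=[P4,P5,P2] Q1=[P1,P3] Q2=[]
t=7-10: P4@Q0 runs 3, rem=1, quantum used, demote→Q1. Q0=[P5,P2] Q1=[P1,P3,P4] Q2=[]
t=10-13: P5@Q0 runs 3, rem=7, quantum used, demote→Q1. Q0=[P2] Q1=[P1,P3,P4,P5] Q2=[]
t=13-14: P2@Q0 runs 1, rem=13, I/O yield, promote→Q0. Q0=[P2] Q1=[P1,P3,P4,P5] Q2=[]
t=14-15: P2@Q0 runs 1, rem=12, I/O yield, promote→Q0. Q0=[P2] Q1=[P1,P3,P4,P5] Q2=[]
t=15-16: P2@Q0 runs 1, rem=11, I/O yield, promote→Q0. Q0=[P2] Q1=[P1,P3,P4,P5] Q2=[]
t=16-17: P2@Q0 runs 1, rem=10, I/O yield, promote→Q0. Q0=[P2] Q1=[P1,P3,P4,P5] Q2=[]
t=17-18: P2@Q0 runs 1, rem=9, I/O yield, promote→Q0. Q0=[P2] Q1=[P1,P3,P4,P5] Q2=[]
t=18-19: P2@Q0 runs 1, rem=8, I/O yield, promote→Q0. Q0=[P2] Q1=[P1,P3,P4,P5] Q2=[]
t=19-20: P2@Q0 runs 1, rem=7, I/O yield, promote→Q0. Q0=[P2] Q1=[P1,P3,P4,P5] Q2=[]
t=20-21: P2@Q0 runs 1, rem=6, I/O yield, promote→Q0. Q0=[P2] Q1=[P1,P3,P4,P5] Q2=[]
t=21-22: P2@Q0 runs 1, rem=5, I/O yield, promote→Q0. Q0=[P2] Q1=[P1,P3,P4,P5] Q2=[]
t=22-23: P2@Q0 runs 1, rem=4, I/O yield, promote→Q0. Q0=[P2] Q1=[P1,P3,P4,P5] Q2=[]
t=23-24: P2@Q0 runs 1, rem=3, I/O yield, promote→Q0. Q0=[P2] Q1=[P1,P3,P4,P5] Q2=[]
t=24-25: P2@Q0 runs 1, rem=2, I/O yield, promote→Q0. Q0=[P2] Q1=[P1,P3,P4,P5] Q2=[]
t=25-26: P2@Q0 runs 1, rem=1, I/O yield, promote→Q0. Q0=[P2] Q1=[P1,P3,P4,P5] Q2=[]
t=26-27: P2@Q0 runs 1, rem=0, completes. Q0=[] Q1=[P1,P3,P4,P5] Q2=[]
t=27-31: P1@Q1 runs 4, rem=2, quantum used, demote→Q2. Q0=[] Q1=[P3,P4,P5] Q2=[P1]
t=31-35: P3@Q1 runs 4, rem=8, quantum used, demote→Q2. Q0=[] Q1=[P4,P5] Q2=[P1,P3]
t=35-36: P4@Q1 runs 1, rem=0, completes. Q0=[] Q1=[P5] Q2=[P1,P3]
t=36-40: P5@Q1 runs 4, rem=3, quantum used, demote→Q2. Q0=[] Q1=[] Q2=[P1,P3,P5]
t=40-42: P1@Q2 runs 2, rem=0, completes. Q0=[] Q1=[] Q2=[P3,P5]
t=42-50: P3@Q2 runs 8, rem=0, completes. Q0=[] Q1=[] Q2=[P5]
t=50-53: P5@Q2 runs 3, rem=0, completes. Q0=[] Q1=[] Q2=[]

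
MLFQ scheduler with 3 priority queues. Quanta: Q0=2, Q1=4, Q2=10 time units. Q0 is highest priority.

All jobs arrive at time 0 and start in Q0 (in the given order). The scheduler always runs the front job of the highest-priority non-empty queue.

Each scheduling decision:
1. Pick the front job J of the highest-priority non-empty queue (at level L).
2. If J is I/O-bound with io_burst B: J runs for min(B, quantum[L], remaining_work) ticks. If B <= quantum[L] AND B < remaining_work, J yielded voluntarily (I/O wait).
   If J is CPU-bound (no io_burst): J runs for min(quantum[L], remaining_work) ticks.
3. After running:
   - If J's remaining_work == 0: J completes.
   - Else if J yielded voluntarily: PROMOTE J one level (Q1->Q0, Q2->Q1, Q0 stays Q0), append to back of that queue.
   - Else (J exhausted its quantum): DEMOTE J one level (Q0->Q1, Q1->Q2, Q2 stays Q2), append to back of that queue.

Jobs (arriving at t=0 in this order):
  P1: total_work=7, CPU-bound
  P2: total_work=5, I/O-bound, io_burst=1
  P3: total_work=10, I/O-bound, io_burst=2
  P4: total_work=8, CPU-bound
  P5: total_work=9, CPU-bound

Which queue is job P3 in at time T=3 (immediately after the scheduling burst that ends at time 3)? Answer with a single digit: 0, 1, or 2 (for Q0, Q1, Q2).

Answer: 0

Derivation:
t=0-2: P1@Q0 runs 2, rem=5, quantum used, demote→Q1. Q0=[P2,P3,P4,P5] Q1=[P1] Q2=[]
t=2-3: P2@Q0 runs 1, rem=4, I/O yield, promote→Q0. Q0=[P3,P4,P5,P2] Q1=[P1] Q2=[]
t=3-5: P3@Q0 runs 2, rem=8, I/O yield, promote→Q0. Q0=[P4,P5,P2,P3] Q1=[P1] Q2=[]
t=5-7: P4@Q0 runs 2, rem=6, quantum used, demote→Q1. Q0=[P5,P2,P3] Q1=[P1,P4] Q2=[]
t=7-9: P5@Q0 runs 2, rem=7, quantum used, demote→Q1. Q0=[P2,P3] Q1=[P1,P4,P5] Q2=[]
t=9-10: P2@Q0 runs 1, rem=3, I/O yield, promote→Q0. Q0=[P3,P2] Q1=[P1,P4,P5] Q2=[]
t=10-12: P3@Q0 runs 2, rem=6, I/O yield, promote→Q0. Q0=[P2,P3] Q1=[P1,P4,P5] Q2=[]
t=12-13: P2@Q0 runs 1, rem=2, I/O yield, promote→Q0. Q0=[P3,P2] Q1=[P1,P4,P5] Q2=[]
t=13-15: P3@Q0 runs 2, rem=4, I/O yield, promote→Q0. Q0=[P2,P3] Q1=[P1,P4,P5] Q2=[]
t=15-16: P2@Q0 runs 1, rem=1, I/O yield, promote→Q0. Q0=[P3,P2] Q1=[P1,P4,P5] Q2=[]
t=16-18: P3@Q0 runs 2, rem=2, I/O yield, promote→Q0. Q0=[P2,P3] Q1=[P1,P4,P5] Q2=[]
t=18-19: P2@Q0 runs 1, rem=0, completes. Q0=[P3] Q1=[P1,P4,P5] Q2=[]
t=19-21: P3@Q0 runs 2, rem=0, completes. Q0=[] Q1=[P1,P4,P5] Q2=[]
t=21-25: P1@Q1 runs 4, rem=1, quantum used, demote→Q2. Q0=[] Q1=[P4,P5] Q2=[P1]
t=25-29: P4@Q1 runs 4, rem=2, quantum used, demote→Q2. Q0=[] Q1=[P5] Q2=[P1,P4]
t=29-33: P5@Q1 runs 4, rem=3, quantum used, demote→Q2. Q0=[] Q1=[] Q2=[P1,P4,P5]
t=33-34: P1@Q2 runs 1, rem=0, completes. Q0=[] Q1=[] Q2=[P4,P5]
t=34-36: P4@Q2 runs 2, rem=0, completes. Q0=[] Q1=[] Q2=[P5]
t=36-39: P5@Q2 runs 3, rem=0, completes. Q0=[] Q1=[] Q2=[]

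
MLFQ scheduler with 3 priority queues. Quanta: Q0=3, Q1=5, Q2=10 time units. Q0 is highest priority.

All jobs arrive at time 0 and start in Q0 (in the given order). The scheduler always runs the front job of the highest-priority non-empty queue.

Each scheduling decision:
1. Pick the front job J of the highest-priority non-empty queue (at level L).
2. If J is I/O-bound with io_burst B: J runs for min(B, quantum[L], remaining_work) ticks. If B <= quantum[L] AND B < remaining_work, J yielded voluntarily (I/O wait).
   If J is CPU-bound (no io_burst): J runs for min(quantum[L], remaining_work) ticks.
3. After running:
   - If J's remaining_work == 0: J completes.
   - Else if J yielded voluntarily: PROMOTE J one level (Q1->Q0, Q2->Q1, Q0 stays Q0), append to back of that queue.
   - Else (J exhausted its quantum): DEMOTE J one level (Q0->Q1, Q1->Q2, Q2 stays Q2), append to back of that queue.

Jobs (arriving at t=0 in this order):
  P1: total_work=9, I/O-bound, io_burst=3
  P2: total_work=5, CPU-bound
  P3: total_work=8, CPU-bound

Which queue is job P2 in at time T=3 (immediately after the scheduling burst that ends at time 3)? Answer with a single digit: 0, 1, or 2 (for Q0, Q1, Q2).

Answer: 0

Derivation:
t=0-3: P1@Q0 runs 3, rem=6, I/O yield, promote→Q0. Q0=[P2,P3,P1] Q1=[] Q2=[]
t=3-6: P2@Q0 runs 3, rem=2, quantum used, demote→Q1. Q0=[P3,P1] Q1=[P2] Q2=[]
t=6-9: P3@Q0 runs 3, rem=5, quantum used, demote→Q1. Q0=[P1] Q1=[P2,P3] Q2=[]
t=9-12: P1@Q0 runs 3, rem=3, I/O yield, promote→Q0. Q0=[P1] Q1=[P2,P3] Q2=[]
t=12-15: P1@Q0 runs 3, rem=0, completes. Q0=[] Q1=[P2,P3] Q2=[]
t=15-17: P2@Q1 runs 2, rem=0, completes. Q0=[] Q1=[P3] Q2=[]
t=17-22: P3@Q1 runs 5, rem=0, completes. Q0=[] Q1=[] Q2=[]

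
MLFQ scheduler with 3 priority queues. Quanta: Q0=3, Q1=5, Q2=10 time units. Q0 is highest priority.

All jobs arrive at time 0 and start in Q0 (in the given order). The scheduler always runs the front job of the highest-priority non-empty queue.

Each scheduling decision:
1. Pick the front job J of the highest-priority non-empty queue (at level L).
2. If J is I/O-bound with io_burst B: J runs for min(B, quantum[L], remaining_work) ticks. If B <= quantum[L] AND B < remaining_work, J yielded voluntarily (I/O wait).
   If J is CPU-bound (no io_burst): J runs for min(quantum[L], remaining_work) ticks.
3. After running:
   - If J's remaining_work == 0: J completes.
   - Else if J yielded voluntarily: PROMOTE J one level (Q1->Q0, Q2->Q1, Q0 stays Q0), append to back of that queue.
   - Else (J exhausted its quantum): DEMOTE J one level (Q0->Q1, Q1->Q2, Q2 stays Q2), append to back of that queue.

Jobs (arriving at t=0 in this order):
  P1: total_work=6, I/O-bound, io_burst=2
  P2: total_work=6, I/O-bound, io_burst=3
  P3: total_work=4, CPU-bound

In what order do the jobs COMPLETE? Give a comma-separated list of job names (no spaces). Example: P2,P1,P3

Answer: P2,P1,P3

Derivation:
t=0-2: P1@Q0 runs 2, rem=4, I/O yield, promote→Q0. Q0=[P2,P3,P1] Q1=[] Q2=[]
t=2-5: P2@Q0 runs 3, rem=3, I/O yield, promote→Q0. Q0=[P3,P1,P2] Q1=[] Q2=[]
t=5-8: P3@Q0 runs 3, rem=1, quantum used, demote→Q1. Q0=[P1,P2] Q1=[P3] Q2=[]
t=8-10: P1@Q0 runs 2, rem=2, I/O yield, promote→Q0. Q0=[P2,P1] Q1=[P3] Q2=[]
t=10-13: P2@Q0 runs 3, rem=0, completes. Q0=[P1] Q1=[P3] Q2=[]
t=13-15: P1@Q0 runs 2, rem=0, completes. Q0=[] Q1=[P3] Q2=[]
t=15-16: P3@Q1 runs 1, rem=0, completes. Q0=[] Q1=[] Q2=[]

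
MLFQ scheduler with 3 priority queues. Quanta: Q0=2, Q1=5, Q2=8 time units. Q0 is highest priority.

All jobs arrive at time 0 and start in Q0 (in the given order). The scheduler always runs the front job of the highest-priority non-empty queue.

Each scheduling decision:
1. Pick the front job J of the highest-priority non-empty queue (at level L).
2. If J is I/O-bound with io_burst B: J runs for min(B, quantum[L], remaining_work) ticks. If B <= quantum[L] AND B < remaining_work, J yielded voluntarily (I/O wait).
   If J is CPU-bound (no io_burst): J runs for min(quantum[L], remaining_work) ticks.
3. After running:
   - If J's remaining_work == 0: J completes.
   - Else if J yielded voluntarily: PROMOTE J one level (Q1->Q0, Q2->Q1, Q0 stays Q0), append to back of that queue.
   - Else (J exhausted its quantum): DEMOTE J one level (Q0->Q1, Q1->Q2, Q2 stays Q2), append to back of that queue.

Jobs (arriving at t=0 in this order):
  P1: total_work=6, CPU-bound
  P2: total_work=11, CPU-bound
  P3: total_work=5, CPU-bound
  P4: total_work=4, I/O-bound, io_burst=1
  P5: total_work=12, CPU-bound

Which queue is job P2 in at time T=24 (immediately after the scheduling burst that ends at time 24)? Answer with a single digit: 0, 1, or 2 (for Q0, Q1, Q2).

t=0-2: P1@Q0 runs 2, rem=4, quantum used, demote→Q1. Q0=[P2,P3,P4,P5] Q1=[P1] Q2=[]
t=2-4: P2@Q0 runs 2, rem=9, quantum used, demote→Q1. Q0=[P3,P4,P5] Q1=[P1,P2] Q2=[]
t=4-6: P3@Q0 runs 2, rem=3, quantum used, demote→Q1. Q0=[P4,P5] Q1=[P1,P2,P3] Q2=[]
t=6-7: P4@Q0 runs 1, rem=3, I/O yield, promote→Q0. Q0=[P5,P4] Q1=[P1,P2,P3] Q2=[]
t=7-9: P5@Q0 runs 2, rem=10, quantum used, demote→Q1. Q0=[P4] Q1=[P1,P2,P3,P5] Q2=[]
t=9-10: P4@Q0 runs 1, rem=2, I/O yield, promote→Q0. Q0=[P4] Q1=[P1,P2,P3,P5] Q2=[]
t=10-11: P4@Q0 runs 1, rem=1, I/O yield, promote→Q0. Q0=[P4] Q1=[P1,P2,P3,P5] Q2=[]
t=11-12: P4@Q0 runs 1, rem=0, completes. Q0=[] Q1=[P1,P2,P3,P5] Q2=[]
t=12-16: P1@Q1 runs 4, rem=0, completes. Q0=[] Q1=[P2,P3,P5] Q2=[]
t=16-21: P2@Q1 runs 5, rem=4, quantum used, demote→Q2. Q0=[] Q1=[P3,P5] Q2=[P2]
t=21-24: P3@Q1 runs 3, rem=0, completes. Q0=[] Q1=[P5] Q2=[P2]
t=24-29: P5@Q1 runs 5, rem=5, quantum used, demote→Q2. Q0=[] Q1=[] Q2=[P2,P5]
t=29-33: P2@Q2 runs 4, rem=0, completes. Q0=[] Q1=[] Q2=[P5]
t=33-38: P5@Q2 runs 5, rem=0, completes. Q0=[] Q1=[] Q2=[]

Answer: 2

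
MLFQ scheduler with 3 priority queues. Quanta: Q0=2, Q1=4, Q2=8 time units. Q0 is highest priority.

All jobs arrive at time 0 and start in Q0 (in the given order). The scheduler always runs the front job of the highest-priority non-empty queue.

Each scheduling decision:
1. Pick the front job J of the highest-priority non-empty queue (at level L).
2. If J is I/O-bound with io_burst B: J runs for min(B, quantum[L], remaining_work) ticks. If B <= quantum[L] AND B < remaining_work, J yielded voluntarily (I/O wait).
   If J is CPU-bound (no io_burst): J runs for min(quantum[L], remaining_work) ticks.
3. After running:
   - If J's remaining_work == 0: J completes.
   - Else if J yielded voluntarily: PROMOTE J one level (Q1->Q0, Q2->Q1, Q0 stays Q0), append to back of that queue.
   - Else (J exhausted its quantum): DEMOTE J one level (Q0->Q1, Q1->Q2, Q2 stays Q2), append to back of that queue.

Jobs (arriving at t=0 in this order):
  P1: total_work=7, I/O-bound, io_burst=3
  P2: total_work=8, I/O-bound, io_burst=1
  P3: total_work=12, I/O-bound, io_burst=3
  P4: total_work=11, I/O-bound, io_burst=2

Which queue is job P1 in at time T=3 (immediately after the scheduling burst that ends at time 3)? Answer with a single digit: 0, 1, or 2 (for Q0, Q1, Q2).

t=0-2: P1@Q0 runs 2, rem=5, quantum used, demote→Q1. Q0=[P2,P3,P4] Q1=[P1] Q2=[]
t=2-3: P2@Q0 runs 1, rem=7, I/O yield, promote→Q0. Q0=[P3,P4,P2] Q1=[P1] Q2=[]
t=3-5: P3@Q0 runs 2, rem=10, quantum used, demote→Q1. Q0=[P4,P2] Q1=[P1,P3] Q2=[]
t=5-7: P4@Q0 runs 2, rem=9, I/O yield, promote→Q0. Q0=[P2,P4] Q1=[P1,P3] Q2=[]
t=7-8: P2@Q0 runs 1, rem=6, I/O yield, promote→Q0. Q0=[P4,P2] Q1=[P1,P3] Q2=[]
t=8-10: P4@Q0 runs 2, rem=7, I/O yield, promote→Q0. Q0=[P2,P4] Q1=[P1,P3] Q2=[]
t=10-11: P2@Q0 runs 1, rem=5, I/O yield, promote→Q0. Q0=[P4,P2] Q1=[P1,P3] Q2=[]
t=11-13: P4@Q0 runs 2, rem=5, I/O yield, promote→Q0. Q0=[P2,P4] Q1=[P1,P3] Q2=[]
t=13-14: P2@Q0 runs 1, rem=4, I/O yield, promote→Q0. Q0=[P4,P2] Q1=[P1,P3] Q2=[]
t=14-16: P4@Q0 runs 2, rem=3, I/O yield, promote→Q0. Q0=[P2,P4] Q1=[P1,P3] Q2=[]
t=16-17: P2@Q0 runs 1, rem=3, I/O yield, promote→Q0. Q0=[P4,P2] Q1=[P1,P3] Q2=[]
t=17-19: P4@Q0 runs 2, rem=1, I/O yield, promote→Q0. Q0=[P2,P4] Q1=[P1,P3] Q2=[]
t=19-20: P2@Q0 runs 1, rem=2, I/O yield, promote→Q0. Q0=[P4,P2] Q1=[P1,P3] Q2=[]
t=20-21: P4@Q0 runs 1, rem=0, completes. Q0=[P2] Q1=[P1,P3] Q2=[]
t=21-22: P2@Q0 runs 1, rem=1, I/O yield, promote→Q0. Q0=[P2] Q1=[P1,P3] Q2=[]
t=22-23: P2@Q0 runs 1, rem=0, completes. Q0=[] Q1=[P1,P3] Q2=[]
t=23-26: P1@Q1 runs 3, rem=2, I/O yield, promote→Q0. Q0=[P1] Q1=[P3] Q2=[]
t=26-28: P1@Q0 runs 2, rem=0, completes. Q0=[] Q1=[P3] Q2=[]
t=28-31: P3@Q1 runs 3, rem=7, I/O yield, promote→Q0. Q0=[P3] Q1=[] Q2=[]
t=31-33: P3@Q0 runs 2, rem=5, quantum used, demote→Q1. Q0=[] Q1=[P3] Q2=[]
t=33-36: P3@Q1 runs 3, rem=2, I/O yield, promote→Q0. Q0=[P3] Q1=[] Q2=[]
t=36-38: P3@Q0 runs 2, rem=0, completes. Q0=[] Q1=[] Q2=[]

Answer: 1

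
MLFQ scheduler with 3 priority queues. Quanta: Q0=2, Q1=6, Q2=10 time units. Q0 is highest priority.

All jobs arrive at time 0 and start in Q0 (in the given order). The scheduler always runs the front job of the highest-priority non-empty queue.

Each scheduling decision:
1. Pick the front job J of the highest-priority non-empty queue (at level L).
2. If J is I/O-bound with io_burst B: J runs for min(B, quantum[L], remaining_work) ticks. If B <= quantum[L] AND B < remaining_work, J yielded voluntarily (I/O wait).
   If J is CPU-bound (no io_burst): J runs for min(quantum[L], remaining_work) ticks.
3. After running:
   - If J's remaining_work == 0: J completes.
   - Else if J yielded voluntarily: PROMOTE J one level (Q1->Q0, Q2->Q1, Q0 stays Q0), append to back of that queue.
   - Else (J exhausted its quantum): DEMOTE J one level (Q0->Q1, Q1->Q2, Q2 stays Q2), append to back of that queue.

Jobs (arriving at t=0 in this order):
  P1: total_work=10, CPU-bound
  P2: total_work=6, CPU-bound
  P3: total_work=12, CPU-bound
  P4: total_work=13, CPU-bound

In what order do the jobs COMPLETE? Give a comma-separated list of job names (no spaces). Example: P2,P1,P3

Answer: P2,P1,P3,P4

Derivation:
t=0-2: P1@Q0 runs 2, rem=8, quantum used, demote→Q1. Q0=[P2,P3,P4] Q1=[P1] Q2=[]
t=2-4: P2@Q0 runs 2, rem=4, quantum used, demote→Q1. Q0=[P3,P4] Q1=[P1,P2] Q2=[]
t=4-6: P3@Q0 runs 2, rem=10, quantum used, demote→Q1. Q0=[P4] Q1=[P1,P2,P3] Q2=[]
t=6-8: P4@Q0 runs 2, rem=11, quantum used, demote→Q1. Q0=[] Q1=[P1,P2,P3,P4] Q2=[]
t=8-14: P1@Q1 runs 6, rem=2, quantum used, demote→Q2. Q0=[] Q1=[P2,P3,P4] Q2=[P1]
t=14-18: P2@Q1 runs 4, rem=0, completes. Q0=[] Q1=[P3,P4] Q2=[P1]
t=18-24: P3@Q1 runs 6, rem=4, quantum used, demote→Q2. Q0=[] Q1=[P4] Q2=[P1,P3]
t=24-30: P4@Q1 runs 6, rem=5, quantum used, demote→Q2. Q0=[] Q1=[] Q2=[P1,P3,P4]
t=30-32: P1@Q2 runs 2, rem=0, completes. Q0=[] Q1=[] Q2=[P3,P4]
t=32-36: P3@Q2 runs 4, rem=0, completes. Q0=[] Q1=[] Q2=[P4]
t=36-41: P4@Q2 runs 5, rem=0, completes. Q0=[] Q1=[] Q2=[]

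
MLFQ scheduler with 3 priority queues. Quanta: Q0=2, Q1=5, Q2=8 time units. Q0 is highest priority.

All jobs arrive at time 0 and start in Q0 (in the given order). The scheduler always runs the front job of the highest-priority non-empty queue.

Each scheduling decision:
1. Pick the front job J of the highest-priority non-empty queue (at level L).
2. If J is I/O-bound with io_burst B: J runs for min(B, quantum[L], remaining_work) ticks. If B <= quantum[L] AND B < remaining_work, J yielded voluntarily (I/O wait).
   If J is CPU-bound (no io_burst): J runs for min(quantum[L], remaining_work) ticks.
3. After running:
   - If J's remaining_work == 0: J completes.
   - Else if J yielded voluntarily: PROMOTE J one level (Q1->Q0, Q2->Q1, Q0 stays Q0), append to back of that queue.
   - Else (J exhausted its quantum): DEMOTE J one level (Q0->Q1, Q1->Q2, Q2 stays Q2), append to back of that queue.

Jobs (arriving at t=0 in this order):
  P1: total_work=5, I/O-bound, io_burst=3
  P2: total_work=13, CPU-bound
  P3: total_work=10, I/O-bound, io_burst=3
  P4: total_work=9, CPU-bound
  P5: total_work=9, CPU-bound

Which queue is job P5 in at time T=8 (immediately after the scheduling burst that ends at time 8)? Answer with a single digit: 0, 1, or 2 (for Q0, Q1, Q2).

t=0-2: P1@Q0 runs 2, rem=3, quantum used, demote→Q1. Q0=[P2,P3,P4,P5] Q1=[P1] Q2=[]
t=2-4: P2@Q0 runs 2, rem=11, quantum used, demote→Q1. Q0=[P3,P4,P5] Q1=[P1,P2] Q2=[]
t=4-6: P3@Q0 runs 2, rem=8, quantum used, demote→Q1. Q0=[P4,P5] Q1=[P1,P2,P3] Q2=[]
t=6-8: P4@Q0 runs 2, rem=7, quantum used, demote→Q1. Q0=[P5] Q1=[P1,P2,P3,P4] Q2=[]
t=8-10: P5@Q0 runs 2, rem=7, quantum used, demote→Q1. Q0=[] Q1=[P1,P2,P3,P4,P5] Q2=[]
t=10-13: P1@Q1 runs 3, rem=0, completes. Q0=[] Q1=[P2,P3,P4,P5] Q2=[]
t=13-18: P2@Q1 runs 5, rem=6, quantum used, demote→Q2. Q0=[] Q1=[P3,P4,P5] Q2=[P2]
t=18-21: P3@Q1 runs 3, rem=5, I/O yield, promote→Q0. Q0=[P3] Q1=[P4,P5] Q2=[P2]
t=21-23: P3@Q0 runs 2, rem=3, quantum used, demote→Q1. Q0=[] Q1=[P4,P5,P3] Q2=[P2]
t=23-28: P4@Q1 runs 5, rem=2, quantum used, demote→Q2. Q0=[] Q1=[P5,P3] Q2=[P2,P4]
t=28-33: P5@Q1 runs 5, rem=2, quantum used, demote→Q2. Q0=[] Q1=[P3] Q2=[P2,P4,P5]
t=33-36: P3@Q1 runs 3, rem=0, completes. Q0=[] Q1=[] Q2=[P2,P4,P5]
t=36-42: P2@Q2 runs 6, rem=0, completes. Q0=[] Q1=[] Q2=[P4,P5]
t=42-44: P4@Q2 runs 2, rem=0, completes. Q0=[] Q1=[] Q2=[P5]
t=44-46: P5@Q2 runs 2, rem=0, completes. Q0=[] Q1=[] Q2=[]

Answer: 0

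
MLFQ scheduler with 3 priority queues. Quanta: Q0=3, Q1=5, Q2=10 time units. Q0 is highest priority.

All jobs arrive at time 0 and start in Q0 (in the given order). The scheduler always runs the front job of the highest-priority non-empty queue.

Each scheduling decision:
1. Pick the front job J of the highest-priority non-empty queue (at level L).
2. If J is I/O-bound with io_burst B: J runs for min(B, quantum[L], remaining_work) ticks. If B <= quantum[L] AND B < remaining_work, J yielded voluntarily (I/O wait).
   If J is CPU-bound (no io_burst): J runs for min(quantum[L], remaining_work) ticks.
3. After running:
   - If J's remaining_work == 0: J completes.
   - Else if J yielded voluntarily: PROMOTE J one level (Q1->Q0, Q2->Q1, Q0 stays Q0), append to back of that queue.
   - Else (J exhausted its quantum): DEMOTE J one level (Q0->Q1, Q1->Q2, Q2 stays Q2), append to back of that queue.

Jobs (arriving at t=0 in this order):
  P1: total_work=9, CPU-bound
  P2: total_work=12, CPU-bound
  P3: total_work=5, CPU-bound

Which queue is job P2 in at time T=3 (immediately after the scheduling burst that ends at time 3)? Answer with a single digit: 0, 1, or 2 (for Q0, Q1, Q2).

t=0-3: P1@Q0 runs 3, rem=6, quantum used, demote→Q1. Q0=[P2,P3] Q1=[P1] Q2=[]
t=3-6: P2@Q0 runs 3, rem=9, quantum used, demote→Q1. Q0=[P3] Q1=[P1,P2] Q2=[]
t=6-9: P3@Q0 runs 3, rem=2, quantum used, demote→Q1. Q0=[] Q1=[P1,P2,P3] Q2=[]
t=9-14: P1@Q1 runs 5, rem=1, quantum used, demote→Q2. Q0=[] Q1=[P2,P3] Q2=[P1]
t=14-19: P2@Q1 runs 5, rem=4, quantum used, demote→Q2. Q0=[] Q1=[P3] Q2=[P1,P2]
t=19-21: P3@Q1 runs 2, rem=0, completes. Q0=[] Q1=[] Q2=[P1,P2]
t=21-22: P1@Q2 runs 1, rem=0, completes. Q0=[] Q1=[] Q2=[P2]
t=22-26: P2@Q2 runs 4, rem=0, completes. Q0=[] Q1=[] Q2=[]

Answer: 0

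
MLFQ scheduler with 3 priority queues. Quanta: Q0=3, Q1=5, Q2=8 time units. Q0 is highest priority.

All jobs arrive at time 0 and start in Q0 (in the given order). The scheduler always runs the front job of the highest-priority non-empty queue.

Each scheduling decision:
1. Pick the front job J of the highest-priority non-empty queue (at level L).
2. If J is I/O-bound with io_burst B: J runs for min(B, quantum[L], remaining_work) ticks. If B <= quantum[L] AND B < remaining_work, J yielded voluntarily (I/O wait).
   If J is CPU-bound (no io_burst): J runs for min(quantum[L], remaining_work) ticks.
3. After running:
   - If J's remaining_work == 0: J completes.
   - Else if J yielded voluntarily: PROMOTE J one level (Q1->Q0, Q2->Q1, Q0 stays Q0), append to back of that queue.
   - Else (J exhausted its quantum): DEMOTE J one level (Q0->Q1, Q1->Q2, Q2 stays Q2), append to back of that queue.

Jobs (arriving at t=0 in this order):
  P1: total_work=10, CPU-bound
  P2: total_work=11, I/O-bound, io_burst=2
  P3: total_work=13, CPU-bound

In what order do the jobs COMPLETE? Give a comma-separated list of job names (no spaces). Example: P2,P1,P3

Answer: P2,P1,P3

Derivation:
t=0-3: P1@Q0 runs 3, rem=7, quantum used, demote→Q1. Q0=[P2,P3] Q1=[P1] Q2=[]
t=3-5: P2@Q0 runs 2, rem=9, I/O yield, promote→Q0. Q0=[P3,P2] Q1=[P1] Q2=[]
t=5-8: P3@Q0 runs 3, rem=10, quantum used, demote→Q1. Q0=[P2] Q1=[P1,P3] Q2=[]
t=8-10: P2@Q0 runs 2, rem=7, I/O yield, promote→Q0. Q0=[P2] Q1=[P1,P3] Q2=[]
t=10-12: P2@Q0 runs 2, rem=5, I/O yield, promote→Q0. Q0=[P2] Q1=[P1,P3] Q2=[]
t=12-14: P2@Q0 runs 2, rem=3, I/O yield, promote→Q0. Q0=[P2] Q1=[P1,P3] Q2=[]
t=14-16: P2@Q0 runs 2, rem=1, I/O yield, promote→Q0. Q0=[P2] Q1=[P1,P3] Q2=[]
t=16-17: P2@Q0 runs 1, rem=0, completes. Q0=[] Q1=[P1,P3] Q2=[]
t=17-22: P1@Q1 runs 5, rem=2, quantum used, demote→Q2. Q0=[] Q1=[P3] Q2=[P1]
t=22-27: P3@Q1 runs 5, rem=5, quantum used, demote→Q2. Q0=[] Q1=[] Q2=[P1,P3]
t=27-29: P1@Q2 runs 2, rem=0, completes. Q0=[] Q1=[] Q2=[P3]
t=29-34: P3@Q2 runs 5, rem=0, completes. Q0=[] Q1=[] Q2=[]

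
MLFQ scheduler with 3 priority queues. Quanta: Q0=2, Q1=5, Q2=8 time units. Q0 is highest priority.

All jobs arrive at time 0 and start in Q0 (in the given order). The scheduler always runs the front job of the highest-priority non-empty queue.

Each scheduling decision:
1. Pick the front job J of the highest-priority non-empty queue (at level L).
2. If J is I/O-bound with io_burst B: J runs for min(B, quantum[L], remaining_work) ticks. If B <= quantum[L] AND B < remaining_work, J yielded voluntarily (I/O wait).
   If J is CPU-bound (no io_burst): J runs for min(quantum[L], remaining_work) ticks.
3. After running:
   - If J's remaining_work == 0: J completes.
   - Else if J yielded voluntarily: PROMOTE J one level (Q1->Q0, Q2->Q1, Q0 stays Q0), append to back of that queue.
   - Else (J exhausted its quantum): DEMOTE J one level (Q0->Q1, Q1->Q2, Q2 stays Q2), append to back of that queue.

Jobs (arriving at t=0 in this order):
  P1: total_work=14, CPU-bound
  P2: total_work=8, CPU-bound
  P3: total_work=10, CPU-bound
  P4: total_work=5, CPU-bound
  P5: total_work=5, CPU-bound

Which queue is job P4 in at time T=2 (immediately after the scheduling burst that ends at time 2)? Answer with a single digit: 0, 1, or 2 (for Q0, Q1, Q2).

Answer: 0

Derivation:
t=0-2: P1@Q0 runs 2, rem=12, quantum used, demote→Q1. Q0=[P2,P3,P4,P5] Q1=[P1] Q2=[]
t=2-4: P2@Q0 runs 2, rem=6, quantum used, demote→Q1. Q0=[P3,P4,P5] Q1=[P1,P2] Q2=[]
t=4-6: P3@Q0 runs 2, rem=8, quantum used, demote→Q1. Q0=[P4,P5] Q1=[P1,P2,P3] Q2=[]
t=6-8: P4@Q0 runs 2, rem=3, quantum used, demote→Q1. Q0=[P5] Q1=[P1,P2,P3,P4] Q2=[]
t=8-10: P5@Q0 runs 2, rem=3, quantum used, demote→Q1. Q0=[] Q1=[P1,P2,P3,P4,P5] Q2=[]
t=10-15: P1@Q1 runs 5, rem=7, quantum used, demote→Q2. Q0=[] Q1=[P2,P3,P4,P5] Q2=[P1]
t=15-20: P2@Q1 runs 5, rem=1, quantum used, demote→Q2. Q0=[] Q1=[P3,P4,P5] Q2=[P1,P2]
t=20-25: P3@Q1 runs 5, rem=3, quantum used, demote→Q2. Q0=[] Q1=[P4,P5] Q2=[P1,P2,P3]
t=25-28: P4@Q1 runs 3, rem=0, completes. Q0=[] Q1=[P5] Q2=[P1,P2,P3]
t=28-31: P5@Q1 runs 3, rem=0, completes. Q0=[] Q1=[] Q2=[P1,P2,P3]
t=31-38: P1@Q2 runs 7, rem=0, completes. Q0=[] Q1=[] Q2=[P2,P3]
t=38-39: P2@Q2 runs 1, rem=0, completes. Q0=[] Q1=[] Q2=[P3]
t=39-42: P3@Q2 runs 3, rem=0, completes. Q0=[] Q1=[] Q2=[]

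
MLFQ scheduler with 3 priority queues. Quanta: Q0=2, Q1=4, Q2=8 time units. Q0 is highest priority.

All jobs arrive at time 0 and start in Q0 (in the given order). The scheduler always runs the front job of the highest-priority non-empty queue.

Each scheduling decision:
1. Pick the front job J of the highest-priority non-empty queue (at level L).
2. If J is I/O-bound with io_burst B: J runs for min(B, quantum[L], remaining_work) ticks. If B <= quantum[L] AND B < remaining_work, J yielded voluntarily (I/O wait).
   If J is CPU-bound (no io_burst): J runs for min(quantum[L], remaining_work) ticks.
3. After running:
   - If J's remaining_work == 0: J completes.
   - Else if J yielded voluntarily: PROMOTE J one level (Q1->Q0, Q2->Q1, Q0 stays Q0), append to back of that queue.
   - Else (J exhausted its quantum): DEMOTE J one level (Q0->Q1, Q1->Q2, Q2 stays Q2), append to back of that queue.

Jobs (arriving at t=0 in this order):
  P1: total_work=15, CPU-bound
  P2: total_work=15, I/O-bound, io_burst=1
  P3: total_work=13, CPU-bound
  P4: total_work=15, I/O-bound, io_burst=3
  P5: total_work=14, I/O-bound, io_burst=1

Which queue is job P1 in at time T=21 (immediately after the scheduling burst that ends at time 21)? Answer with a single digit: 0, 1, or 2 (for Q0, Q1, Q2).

t=0-2: P1@Q0 runs 2, rem=13, quantum used, demote→Q1. Q0=[P2,P3,P4,P5] Q1=[P1] Q2=[]
t=2-3: P2@Q0 runs 1, rem=14, I/O yield, promote→Q0. Q0=[P3,P4,P5,P2] Q1=[P1] Q2=[]
t=3-5: P3@Q0 runs 2, rem=11, quantum used, demote→Q1. Q0=[P4,P5,P2] Q1=[P1,P3] Q2=[]
t=5-7: P4@Q0 runs 2, rem=13, quantum used, demote→Q1. Q0=[P5,P2] Q1=[P1,P3,P4] Q2=[]
t=7-8: P5@Q0 runs 1, rem=13, I/O yield, promote→Q0. Q0=[P2,P5] Q1=[P1,P3,P4] Q2=[]
t=8-9: P2@Q0 runs 1, rem=13, I/O yield, promote→Q0. Q0=[P5,P2] Q1=[P1,P3,P4] Q2=[]
t=9-10: P5@Q0 runs 1, rem=12, I/O yield, promote→Q0. Q0=[P2,P5] Q1=[P1,P3,P4] Q2=[]
t=10-11: P2@Q0 runs 1, rem=12, I/O yield, promote→Q0. Q0=[P5,P2] Q1=[P1,P3,P4] Q2=[]
t=11-12: P5@Q0 runs 1, rem=11, I/O yield, promote→Q0. Q0=[P2,P5] Q1=[P1,P3,P4] Q2=[]
t=12-13: P2@Q0 runs 1, rem=11, I/O yield, promote→Q0. Q0=[P5,P2] Q1=[P1,P3,P4] Q2=[]
t=13-14: P5@Q0 runs 1, rem=10, I/O yield, promote→Q0. Q0=[P2,P5] Q1=[P1,P3,P4] Q2=[]
t=14-15: P2@Q0 runs 1, rem=10, I/O yield, promote→Q0. Q0=[P5,P2] Q1=[P1,P3,P4] Q2=[]
t=15-16: P5@Q0 runs 1, rem=9, I/O yield, promote→Q0. Q0=[P2,P5] Q1=[P1,P3,P4] Q2=[]
t=16-17: P2@Q0 runs 1, rem=9, I/O yield, promote→Q0. Q0=[P5,P2] Q1=[P1,P3,P4] Q2=[]
t=17-18: P5@Q0 runs 1, rem=8, I/O yield, promote→Q0. Q0=[P2,P5] Q1=[P1,P3,P4] Q2=[]
t=18-19: P2@Q0 runs 1, rem=8, I/O yield, promote→Q0. Q0=[P5,P2] Q1=[P1,P3,P4] Q2=[]
t=19-20: P5@Q0 runs 1, rem=7, I/O yield, promote→Q0. Q0=[P2,P5] Q1=[P1,P3,P4] Q2=[]
t=20-21: P2@Q0 runs 1, rem=7, I/O yield, promote→Q0. Q0=[P5,P2] Q1=[P1,P3,P4] Q2=[]
t=21-22: P5@Q0 runs 1, rem=6, I/O yield, promote→Q0. Q0=[P2,P5] Q1=[P1,P3,P4] Q2=[]
t=22-23: P2@Q0 runs 1, rem=6, I/O yield, promote→Q0. Q0=[P5,P2] Q1=[P1,P3,P4] Q2=[]
t=23-24: P5@Q0 runs 1, rem=5, I/O yield, promote→Q0. Q0=[P2,P5] Q1=[P1,P3,P4] Q2=[]
t=24-25: P2@Q0 runs 1, rem=5, I/O yield, promote→Q0. Q0=[P5,P2] Q1=[P1,P3,P4] Q2=[]
t=25-26: P5@Q0 runs 1, rem=4, I/O yield, promote→Q0. Q0=[P2,P5] Q1=[P1,P3,P4] Q2=[]
t=26-27: P2@Q0 runs 1, rem=4, I/O yield, promote→Q0. Q0=[P5,P2] Q1=[P1,P3,P4] Q2=[]
t=27-28: P5@Q0 runs 1, rem=3, I/O yield, promote→Q0. Q0=[P2,P5] Q1=[P1,P3,P4] Q2=[]
t=28-29: P2@Q0 runs 1, rem=3, I/O yield, promote→Q0. Q0=[P5,P2] Q1=[P1,P3,P4] Q2=[]
t=29-30: P5@Q0 runs 1, rem=2, I/O yield, promote→Q0. Q0=[P2,P5] Q1=[P1,P3,P4] Q2=[]
t=30-31: P2@Q0 runs 1, rem=2, I/O yield, promote→Q0. Q0=[P5,P2] Q1=[P1,P3,P4] Q2=[]
t=31-32: P5@Q0 runs 1, rem=1, I/O yield, promote→Q0. Q0=[P2,P5] Q1=[P1,P3,P4] Q2=[]
t=32-33: P2@Q0 runs 1, rem=1, I/O yield, promote→Q0. Q0=[P5,P2] Q1=[P1,P3,P4] Q2=[]
t=33-34: P5@Q0 runs 1, rem=0, completes. Q0=[P2] Q1=[P1,P3,P4] Q2=[]
t=34-35: P2@Q0 runs 1, rem=0, completes. Q0=[] Q1=[P1,P3,P4] Q2=[]
t=35-39: P1@Q1 runs 4, rem=9, quantum used, demote→Q2. Q0=[] Q1=[P3,P4] Q2=[P1]
t=39-43: P3@Q1 runs 4, rem=7, quantum used, demote→Q2. Q0=[] Q1=[P4] Q2=[P1,P3]
t=43-46: P4@Q1 runs 3, rem=10, I/O yield, promote→Q0. Q0=[P4] Q1=[] Q2=[P1,P3]
t=46-48: P4@Q0 runs 2, rem=8, quantum used, demote→Q1. Q0=[] Q1=[P4] Q2=[P1,P3]
t=48-51: P4@Q1 runs 3, rem=5, I/O yield, promote→Q0. Q0=[P4] Q1=[] Q2=[P1,P3]
t=51-53: P4@Q0 runs 2, rem=3, quantum used, demote→Q1. Q0=[] Q1=[P4] Q2=[P1,P3]
t=53-56: P4@Q1 runs 3, rem=0, completes. Q0=[] Q1=[] Q2=[P1,P3]
t=56-64: P1@Q2 runs 8, rem=1, quantum used, demote→Q2. Q0=[] Q1=[] Q2=[P3,P1]
t=64-71: P3@Q2 runs 7, rem=0, completes. Q0=[] Q1=[] Q2=[P1]
t=71-72: P1@Q2 runs 1, rem=0, completes. Q0=[] Q1=[] Q2=[]

Answer: 1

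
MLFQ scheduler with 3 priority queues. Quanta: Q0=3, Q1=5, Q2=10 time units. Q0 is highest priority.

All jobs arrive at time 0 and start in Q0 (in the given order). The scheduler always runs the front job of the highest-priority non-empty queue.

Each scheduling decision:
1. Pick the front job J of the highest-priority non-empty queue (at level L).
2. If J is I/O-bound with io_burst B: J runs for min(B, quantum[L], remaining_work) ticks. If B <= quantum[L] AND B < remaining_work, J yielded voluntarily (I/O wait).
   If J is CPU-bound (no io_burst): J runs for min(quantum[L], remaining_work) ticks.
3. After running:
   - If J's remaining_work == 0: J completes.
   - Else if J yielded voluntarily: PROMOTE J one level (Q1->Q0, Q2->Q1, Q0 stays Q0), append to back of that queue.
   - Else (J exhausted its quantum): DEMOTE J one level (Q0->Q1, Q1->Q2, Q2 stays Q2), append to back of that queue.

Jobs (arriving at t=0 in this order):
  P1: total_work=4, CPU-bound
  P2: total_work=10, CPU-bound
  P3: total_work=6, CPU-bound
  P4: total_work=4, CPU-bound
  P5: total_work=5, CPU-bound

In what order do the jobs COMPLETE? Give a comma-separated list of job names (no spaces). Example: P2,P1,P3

Answer: P1,P3,P4,P5,P2

Derivation:
t=0-3: P1@Q0 runs 3, rem=1, quantum used, demote→Q1. Q0=[P2,P3,P4,P5] Q1=[P1] Q2=[]
t=3-6: P2@Q0 runs 3, rem=7, quantum used, demote→Q1. Q0=[P3,P4,P5] Q1=[P1,P2] Q2=[]
t=6-9: P3@Q0 runs 3, rem=3, quantum used, demote→Q1. Q0=[P4,P5] Q1=[P1,P2,P3] Q2=[]
t=9-12: P4@Q0 runs 3, rem=1, quantum used, demote→Q1. Q0=[P5] Q1=[P1,P2,P3,P4] Q2=[]
t=12-15: P5@Q0 runs 3, rem=2, quantum used, demote→Q1. Q0=[] Q1=[P1,P2,P3,P4,P5] Q2=[]
t=15-16: P1@Q1 runs 1, rem=0, completes. Q0=[] Q1=[P2,P3,P4,P5] Q2=[]
t=16-21: P2@Q1 runs 5, rem=2, quantum used, demote→Q2. Q0=[] Q1=[P3,P4,P5] Q2=[P2]
t=21-24: P3@Q1 runs 3, rem=0, completes. Q0=[] Q1=[P4,P5] Q2=[P2]
t=24-25: P4@Q1 runs 1, rem=0, completes. Q0=[] Q1=[P5] Q2=[P2]
t=25-27: P5@Q1 runs 2, rem=0, completes. Q0=[] Q1=[] Q2=[P2]
t=27-29: P2@Q2 runs 2, rem=0, completes. Q0=[] Q1=[] Q2=[]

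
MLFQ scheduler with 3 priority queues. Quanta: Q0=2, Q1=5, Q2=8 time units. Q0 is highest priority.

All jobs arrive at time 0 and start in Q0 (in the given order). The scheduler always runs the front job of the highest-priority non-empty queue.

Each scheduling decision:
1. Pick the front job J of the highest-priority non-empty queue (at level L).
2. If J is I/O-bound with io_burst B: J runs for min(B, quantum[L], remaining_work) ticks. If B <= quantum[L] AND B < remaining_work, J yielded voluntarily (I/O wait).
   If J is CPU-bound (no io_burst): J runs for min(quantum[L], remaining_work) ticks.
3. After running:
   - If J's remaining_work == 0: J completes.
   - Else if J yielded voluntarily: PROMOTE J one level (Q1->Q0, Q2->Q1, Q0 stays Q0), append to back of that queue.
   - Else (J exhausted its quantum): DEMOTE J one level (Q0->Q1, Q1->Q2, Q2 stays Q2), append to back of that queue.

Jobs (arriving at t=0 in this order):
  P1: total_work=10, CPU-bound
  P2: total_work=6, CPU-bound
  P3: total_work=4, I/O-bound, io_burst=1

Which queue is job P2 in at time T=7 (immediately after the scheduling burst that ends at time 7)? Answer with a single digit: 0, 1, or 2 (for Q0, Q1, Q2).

Answer: 1

Derivation:
t=0-2: P1@Q0 runs 2, rem=8, quantum used, demote→Q1. Q0=[P2,P3] Q1=[P1] Q2=[]
t=2-4: P2@Q0 runs 2, rem=4, quantum used, demote→Q1. Q0=[P3] Q1=[P1,P2] Q2=[]
t=4-5: P3@Q0 runs 1, rem=3, I/O yield, promote→Q0. Q0=[P3] Q1=[P1,P2] Q2=[]
t=5-6: P3@Q0 runs 1, rem=2, I/O yield, promote→Q0. Q0=[P3] Q1=[P1,P2] Q2=[]
t=6-7: P3@Q0 runs 1, rem=1, I/O yield, promote→Q0. Q0=[P3] Q1=[P1,P2] Q2=[]
t=7-8: P3@Q0 runs 1, rem=0, completes. Q0=[] Q1=[P1,P2] Q2=[]
t=8-13: P1@Q1 runs 5, rem=3, quantum used, demote→Q2. Q0=[] Q1=[P2] Q2=[P1]
t=13-17: P2@Q1 runs 4, rem=0, completes. Q0=[] Q1=[] Q2=[P1]
t=17-20: P1@Q2 runs 3, rem=0, completes. Q0=[] Q1=[] Q2=[]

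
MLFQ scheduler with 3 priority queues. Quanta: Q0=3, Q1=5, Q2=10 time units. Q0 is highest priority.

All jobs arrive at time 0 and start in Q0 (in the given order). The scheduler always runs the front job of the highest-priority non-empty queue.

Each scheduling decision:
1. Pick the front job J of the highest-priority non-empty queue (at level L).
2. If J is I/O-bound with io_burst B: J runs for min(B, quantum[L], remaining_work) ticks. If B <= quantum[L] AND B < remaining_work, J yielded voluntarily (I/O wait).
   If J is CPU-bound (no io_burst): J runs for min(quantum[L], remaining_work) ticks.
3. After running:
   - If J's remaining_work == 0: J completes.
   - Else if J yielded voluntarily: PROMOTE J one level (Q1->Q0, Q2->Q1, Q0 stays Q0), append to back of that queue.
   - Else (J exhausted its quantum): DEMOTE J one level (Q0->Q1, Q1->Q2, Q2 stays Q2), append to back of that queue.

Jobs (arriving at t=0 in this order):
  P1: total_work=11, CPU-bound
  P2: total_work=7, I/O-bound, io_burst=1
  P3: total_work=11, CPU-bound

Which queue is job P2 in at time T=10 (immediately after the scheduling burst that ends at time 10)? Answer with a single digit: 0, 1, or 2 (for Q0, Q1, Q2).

t=0-3: P1@Q0 runs 3, rem=8, quantum used, demote→Q1. Q0=[P2,P3] Q1=[P1] Q2=[]
t=3-4: P2@Q0 runs 1, rem=6, I/O yield, promote→Q0. Q0=[P3,P2] Q1=[P1] Q2=[]
t=4-7: P3@Q0 runs 3, rem=8, quantum used, demote→Q1. Q0=[P2] Q1=[P1,P3] Q2=[]
t=7-8: P2@Q0 runs 1, rem=5, I/O yield, promote→Q0. Q0=[P2] Q1=[P1,P3] Q2=[]
t=8-9: P2@Q0 runs 1, rem=4, I/O yield, promote→Q0. Q0=[P2] Q1=[P1,P3] Q2=[]
t=9-10: P2@Q0 runs 1, rem=3, I/O yield, promote→Q0. Q0=[P2] Q1=[P1,P3] Q2=[]
t=10-11: P2@Q0 runs 1, rem=2, I/O yield, promote→Q0. Q0=[P2] Q1=[P1,P3] Q2=[]
t=11-12: P2@Q0 runs 1, rem=1, I/O yield, promote→Q0. Q0=[P2] Q1=[P1,P3] Q2=[]
t=12-13: P2@Q0 runs 1, rem=0, completes. Q0=[] Q1=[P1,P3] Q2=[]
t=13-18: P1@Q1 runs 5, rem=3, quantum used, demote→Q2. Q0=[] Q1=[P3] Q2=[P1]
t=18-23: P3@Q1 runs 5, rem=3, quantum used, demote→Q2. Q0=[] Q1=[] Q2=[P1,P3]
t=23-26: P1@Q2 runs 3, rem=0, completes. Q0=[] Q1=[] Q2=[P3]
t=26-29: P3@Q2 runs 3, rem=0, completes. Q0=[] Q1=[] Q2=[]

Answer: 0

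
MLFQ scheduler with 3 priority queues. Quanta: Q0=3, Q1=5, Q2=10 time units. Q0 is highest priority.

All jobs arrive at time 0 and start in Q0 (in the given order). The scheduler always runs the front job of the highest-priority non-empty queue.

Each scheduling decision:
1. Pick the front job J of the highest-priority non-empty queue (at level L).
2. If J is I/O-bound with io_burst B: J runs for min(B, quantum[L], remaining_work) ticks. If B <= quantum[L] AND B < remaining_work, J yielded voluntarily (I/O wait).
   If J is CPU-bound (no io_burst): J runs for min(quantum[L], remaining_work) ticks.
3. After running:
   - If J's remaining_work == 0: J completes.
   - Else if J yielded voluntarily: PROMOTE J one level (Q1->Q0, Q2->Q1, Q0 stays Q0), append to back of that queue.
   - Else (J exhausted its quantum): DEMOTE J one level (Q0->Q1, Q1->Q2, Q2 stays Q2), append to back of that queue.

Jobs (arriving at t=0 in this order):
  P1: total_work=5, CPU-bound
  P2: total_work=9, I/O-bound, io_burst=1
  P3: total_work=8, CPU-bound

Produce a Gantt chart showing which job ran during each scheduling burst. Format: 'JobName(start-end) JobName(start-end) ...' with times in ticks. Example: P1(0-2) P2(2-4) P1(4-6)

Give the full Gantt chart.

t=0-3: P1@Q0 runs 3, rem=2, quantum used, demote→Q1. Q0=[P2,P3] Q1=[P1] Q2=[]
t=3-4: P2@Q0 runs 1, rem=8, I/O yield, promote→Q0. Q0=[P3,P2] Q1=[P1] Q2=[]
t=4-7: P3@Q0 runs 3, rem=5, quantum used, demote→Q1. Q0=[P2] Q1=[P1,P3] Q2=[]
t=7-8: P2@Q0 runs 1, rem=7, I/O yield, promote→Q0. Q0=[P2] Q1=[P1,P3] Q2=[]
t=8-9: P2@Q0 runs 1, rem=6, I/O yield, promote→Q0. Q0=[P2] Q1=[P1,P3] Q2=[]
t=9-10: P2@Q0 runs 1, rem=5, I/O yield, promote→Q0. Q0=[P2] Q1=[P1,P3] Q2=[]
t=10-11: P2@Q0 runs 1, rem=4, I/O yield, promote→Q0. Q0=[P2] Q1=[P1,P3] Q2=[]
t=11-12: P2@Q0 runs 1, rem=3, I/O yield, promote→Q0. Q0=[P2] Q1=[P1,P3] Q2=[]
t=12-13: P2@Q0 runs 1, rem=2, I/O yield, promote→Q0. Q0=[P2] Q1=[P1,P3] Q2=[]
t=13-14: P2@Q0 runs 1, rem=1, I/O yield, promote→Q0. Q0=[P2] Q1=[P1,P3] Q2=[]
t=14-15: P2@Q0 runs 1, rem=0, completes. Q0=[] Q1=[P1,P3] Q2=[]
t=15-17: P1@Q1 runs 2, rem=0, completes. Q0=[] Q1=[P3] Q2=[]
t=17-22: P3@Q1 runs 5, rem=0, completes. Q0=[] Q1=[] Q2=[]

Answer: P1(0-3) P2(3-4) P3(4-7) P2(7-8) P2(8-9) P2(9-10) P2(10-11) P2(11-12) P2(12-13) P2(13-14) P2(14-15) P1(15-17) P3(17-22)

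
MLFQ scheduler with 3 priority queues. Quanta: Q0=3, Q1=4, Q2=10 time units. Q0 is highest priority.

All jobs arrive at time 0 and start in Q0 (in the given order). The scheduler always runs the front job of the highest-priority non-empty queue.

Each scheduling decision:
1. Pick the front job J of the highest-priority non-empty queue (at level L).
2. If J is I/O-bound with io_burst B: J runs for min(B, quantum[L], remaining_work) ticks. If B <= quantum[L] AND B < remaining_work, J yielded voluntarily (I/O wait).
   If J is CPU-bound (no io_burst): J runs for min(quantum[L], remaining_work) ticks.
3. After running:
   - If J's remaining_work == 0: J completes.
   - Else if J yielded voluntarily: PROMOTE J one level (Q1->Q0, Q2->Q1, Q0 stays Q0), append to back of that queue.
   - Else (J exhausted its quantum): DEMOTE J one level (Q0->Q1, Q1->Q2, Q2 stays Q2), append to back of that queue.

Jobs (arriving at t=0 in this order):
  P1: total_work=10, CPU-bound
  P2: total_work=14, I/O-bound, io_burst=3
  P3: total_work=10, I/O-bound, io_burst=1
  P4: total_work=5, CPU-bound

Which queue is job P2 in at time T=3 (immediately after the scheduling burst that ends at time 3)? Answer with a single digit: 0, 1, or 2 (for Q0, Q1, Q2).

t=0-3: P1@Q0 runs 3, rem=7, quantum used, demote→Q1. Q0=[P2,P3,P4] Q1=[P1] Q2=[]
t=3-6: P2@Q0 runs 3, rem=11, I/O yield, promote→Q0. Q0=[P3,P4,P2] Q1=[P1] Q2=[]
t=6-7: P3@Q0 runs 1, rem=9, I/O yield, promote→Q0. Q0=[P4,P2,P3] Q1=[P1] Q2=[]
t=7-10: P4@Q0 runs 3, rem=2, quantum used, demote→Q1. Q0=[P2,P3] Q1=[P1,P4] Q2=[]
t=10-13: P2@Q0 runs 3, rem=8, I/O yield, promote→Q0. Q0=[P3,P2] Q1=[P1,P4] Q2=[]
t=13-14: P3@Q0 runs 1, rem=8, I/O yield, promote→Q0. Q0=[P2,P3] Q1=[P1,P4] Q2=[]
t=14-17: P2@Q0 runs 3, rem=5, I/O yield, promote→Q0. Q0=[P3,P2] Q1=[P1,P4] Q2=[]
t=17-18: P3@Q0 runs 1, rem=7, I/O yield, promote→Q0. Q0=[P2,P3] Q1=[P1,P4] Q2=[]
t=18-21: P2@Q0 runs 3, rem=2, I/O yield, promote→Q0. Q0=[P3,P2] Q1=[P1,P4] Q2=[]
t=21-22: P3@Q0 runs 1, rem=6, I/O yield, promote→Q0. Q0=[P2,P3] Q1=[P1,P4] Q2=[]
t=22-24: P2@Q0 runs 2, rem=0, completes. Q0=[P3] Q1=[P1,P4] Q2=[]
t=24-25: P3@Q0 runs 1, rem=5, I/O yield, promote→Q0. Q0=[P3] Q1=[P1,P4] Q2=[]
t=25-26: P3@Q0 runs 1, rem=4, I/O yield, promote→Q0. Q0=[P3] Q1=[P1,P4] Q2=[]
t=26-27: P3@Q0 runs 1, rem=3, I/O yield, promote→Q0. Q0=[P3] Q1=[P1,P4] Q2=[]
t=27-28: P3@Q0 runs 1, rem=2, I/O yield, promote→Q0. Q0=[P3] Q1=[P1,P4] Q2=[]
t=28-29: P3@Q0 runs 1, rem=1, I/O yield, promote→Q0. Q0=[P3] Q1=[P1,P4] Q2=[]
t=29-30: P3@Q0 runs 1, rem=0, completes. Q0=[] Q1=[P1,P4] Q2=[]
t=30-34: P1@Q1 runs 4, rem=3, quantum used, demote→Q2. Q0=[] Q1=[P4] Q2=[P1]
t=34-36: P4@Q1 runs 2, rem=0, completes. Q0=[] Q1=[] Q2=[P1]
t=36-39: P1@Q2 runs 3, rem=0, completes. Q0=[] Q1=[] Q2=[]

Answer: 0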